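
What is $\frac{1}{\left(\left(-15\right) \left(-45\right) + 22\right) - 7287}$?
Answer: $- \frac{1}{6590} \approx -0.00015175$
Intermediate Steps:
$\frac{1}{\left(\left(-15\right) \left(-45\right) + 22\right) - 7287} = \frac{1}{\left(675 + 22\right) - 7287} = \frac{1}{697 - 7287} = \frac{1}{-6590} = - \frac{1}{6590}$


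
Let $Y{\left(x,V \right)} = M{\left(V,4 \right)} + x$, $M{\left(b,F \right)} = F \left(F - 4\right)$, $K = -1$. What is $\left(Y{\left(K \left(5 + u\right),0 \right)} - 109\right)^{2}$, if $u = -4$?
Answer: $12100$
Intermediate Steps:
$M{\left(b,F \right)} = F \left(-4 + F\right)$
$Y{\left(x,V \right)} = x$ ($Y{\left(x,V \right)} = 4 \left(-4 + 4\right) + x = 4 \cdot 0 + x = 0 + x = x$)
$\left(Y{\left(K \left(5 + u\right),0 \right)} - 109\right)^{2} = \left(- (5 - 4) - 109\right)^{2} = \left(\left(-1\right) 1 - 109\right)^{2} = \left(-1 - 109\right)^{2} = \left(-110\right)^{2} = 12100$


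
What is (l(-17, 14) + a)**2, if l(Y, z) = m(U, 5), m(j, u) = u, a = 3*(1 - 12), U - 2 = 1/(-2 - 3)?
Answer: 784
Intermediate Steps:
U = 9/5 (U = 2 + 1/(-2 - 3) = 2 + 1/(-5) = 2 - 1/5 = 9/5 ≈ 1.8000)
a = -33 (a = 3*(-11) = -33)
l(Y, z) = 5
(l(-17, 14) + a)**2 = (5 - 33)**2 = (-28)**2 = 784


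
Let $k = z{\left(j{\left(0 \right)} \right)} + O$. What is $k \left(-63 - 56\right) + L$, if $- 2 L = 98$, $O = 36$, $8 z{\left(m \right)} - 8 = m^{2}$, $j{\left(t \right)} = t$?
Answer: $-4452$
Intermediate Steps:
$z{\left(m \right)} = 1 + \frac{m^{2}}{8}$
$L = -49$ ($L = \left(- \frac{1}{2}\right) 98 = -49$)
$k = 37$ ($k = \left(1 + \frac{0^{2}}{8}\right) + 36 = \left(1 + \frac{1}{8} \cdot 0\right) + 36 = \left(1 + 0\right) + 36 = 1 + 36 = 37$)
$k \left(-63 - 56\right) + L = 37 \left(-63 - 56\right) - 49 = 37 \left(-119\right) - 49 = -4403 - 49 = -4452$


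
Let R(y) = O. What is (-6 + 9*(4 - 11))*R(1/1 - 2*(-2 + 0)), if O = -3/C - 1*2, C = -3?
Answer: 69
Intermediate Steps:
O = -1 (O = -3/(-3) - 1*2 = -3*(-⅓) - 2 = 1 - 2 = -1)
R(y) = -1
(-6 + 9*(4 - 11))*R(1/1 - 2*(-2 + 0)) = (-6 + 9*(4 - 11))*(-1) = (-6 + 9*(-7))*(-1) = (-6 - 63)*(-1) = -69*(-1) = 69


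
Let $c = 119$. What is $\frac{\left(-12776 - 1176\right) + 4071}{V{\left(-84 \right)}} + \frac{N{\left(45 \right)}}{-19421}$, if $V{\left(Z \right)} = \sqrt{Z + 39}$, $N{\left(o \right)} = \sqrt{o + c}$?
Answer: $- \frac{2 \sqrt{41}}{19421} + \frac{9881 i \sqrt{5}}{15} \approx -0.0006594 + 1473.0 i$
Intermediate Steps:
$N{\left(o \right)} = \sqrt{119 + o}$ ($N{\left(o \right)} = \sqrt{o + 119} = \sqrt{119 + o}$)
$V{\left(Z \right)} = \sqrt{39 + Z}$
$\frac{\left(-12776 - 1176\right) + 4071}{V{\left(-84 \right)}} + \frac{N{\left(45 \right)}}{-19421} = \frac{\left(-12776 - 1176\right) + 4071}{\sqrt{39 - 84}} + \frac{\sqrt{119 + 45}}{-19421} = \frac{\left(-12776 - 1176\right) + 4071}{\sqrt{-45}} + \sqrt{164} \left(- \frac{1}{19421}\right) = \frac{-13952 + 4071}{3 i \sqrt{5}} + 2 \sqrt{41} \left(- \frac{1}{19421}\right) = - 9881 \left(- \frac{i \sqrt{5}}{15}\right) - \frac{2 \sqrt{41}}{19421} = \frac{9881 i \sqrt{5}}{15} - \frac{2 \sqrt{41}}{19421} = - \frac{2 \sqrt{41}}{19421} + \frac{9881 i \sqrt{5}}{15}$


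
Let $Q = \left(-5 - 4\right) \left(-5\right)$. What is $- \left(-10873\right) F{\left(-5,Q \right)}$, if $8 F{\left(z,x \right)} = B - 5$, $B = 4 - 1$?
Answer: $- \frac{10873}{4} \approx -2718.3$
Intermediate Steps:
$Q = 45$ ($Q = \left(-9\right) \left(-5\right) = 45$)
$B = 3$ ($B = 4 - 1 = 3$)
$F{\left(z,x \right)} = - \frac{1}{4}$ ($F{\left(z,x \right)} = \frac{3 - 5}{8} = \frac{1}{8} \left(-2\right) = - \frac{1}{4}$)
$- \left(-10873\right) F{\left(-5,Q \right)} = - \frac{\left(-10873\right) \left(-1\right)}{4} = \left(-1\right) \frac{10873}{4} = - \frac{10873}{4}$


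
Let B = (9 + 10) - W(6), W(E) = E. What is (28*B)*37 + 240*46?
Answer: 24508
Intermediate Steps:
B = 13 (B = (9 + 10) - 1*6 = 19 - 6 = 13)
(28*B)*37 + 240*46 = (28*13)*37 + 240*46 = 364*37 + 11040 = 13468 + 11040 = 24508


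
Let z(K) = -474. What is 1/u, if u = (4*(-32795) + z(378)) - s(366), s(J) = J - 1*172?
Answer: -1/131848 ≈ -7.5845e-6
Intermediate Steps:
s(J) = -172 + J (s(J) = J - 172 = -172 + J)
u = -131848 (u = (4*(-32795) - 474) - (-172 + 366) = (-131180 - 474) - 1*194 = -131654 - 194 = -131848)
1/u = 1/(-131848) = -1/131848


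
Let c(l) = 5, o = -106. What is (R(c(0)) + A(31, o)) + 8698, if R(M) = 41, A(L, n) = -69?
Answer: 8670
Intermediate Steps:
(R(c(0)) + A(31, o)) + 8698 = (41 - 69) + 8698 = -28 + 8698 = 8670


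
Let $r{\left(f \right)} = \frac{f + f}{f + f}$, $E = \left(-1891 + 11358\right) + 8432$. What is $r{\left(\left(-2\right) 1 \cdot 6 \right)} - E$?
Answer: $-17898$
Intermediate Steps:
$E = 17899$ ($E = 9467 + 8432 = 17899$)
$r{\left(f \right)} = 1$ ($r{\left(f \right)} = \frac{2 f}{2 f} = 2 f \frac{1}{2 f} = 1$)
$r{\left(\left(-2\right) 1 \cdot 6 \right)} - E = 1 - 17899 = -17898$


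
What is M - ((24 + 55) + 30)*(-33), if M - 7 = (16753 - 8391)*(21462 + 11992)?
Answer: 279745952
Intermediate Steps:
M = 279742355 (M = 7 + (16753 - 8391)*(21462 + 11992) = 7 + 8362*33454 = 7 + 279742348 = 279742355)
M - ((24 + 55) + 30)*(-33) = 279742355 - ((24 + 55) + 30)*(-33) = 279742355 - (79 + 30)*(-33) = 279742355 - 109*(-33) = 279742355 - 1*(-3597) = 279742355 + 3597 = 279745952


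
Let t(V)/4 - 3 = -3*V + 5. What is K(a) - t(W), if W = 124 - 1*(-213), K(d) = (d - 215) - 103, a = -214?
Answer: 3480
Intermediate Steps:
K(d) = -318 + d (K(d) = (-215 + d) - 103 = -318 + d)
W = 337 (W = 124 + 213 = 337)
t(V) = 32 - 12*V (t(V) = 12 + 4*(-3*V + 5) = 12 + 4*(5 - 3*V) = 12 + (20 - 12*V) = 32 - 12*V)
K(a) - t(W) = (-318 - 214) - (32 - 12*337) = -532 - (32 - 4044) = -532 - 1*(-4012) = -532 + 4012 = 3480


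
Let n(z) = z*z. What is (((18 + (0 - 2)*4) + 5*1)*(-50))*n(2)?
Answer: -3000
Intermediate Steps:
n(z) = z²
(((18 + (0 - 2)*4) + 5*1)*(-50))*n(2) = (((18 + (0 - 2)*4) + 5*1)*(-50))*2² = (((18 - 2*4) + 5)*(-50))*4 = (((18 - 8) + 5)*(-50))*4 = ((10 + 5)*(-50))*4 = (15*(-50))*4 = -750*4 = -3000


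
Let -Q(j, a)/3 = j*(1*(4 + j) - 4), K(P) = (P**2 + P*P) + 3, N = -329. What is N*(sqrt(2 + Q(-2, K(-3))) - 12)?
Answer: 3948 - 329*I*sqrt(10) ≈ 3948.0 - 1040.4*I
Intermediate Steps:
K(P) = 3 + 2*P**2 (K(P) = (P**2 + P**2) + 3 = 2*P**2 + 3 = 3 + 2*P**2)
Q(j, a) = -3*j**2 (Q(j, a) = -3*j*(1*(4 + j) - 4) = -3*j*((4 + j) - 4) = -3*j*j = -3*j**2)
N*(sqrt(2 + Q(-2, K(-3))) - 12) = -329*(sqrt(2 - 3*(-2)**2) - 12) = -329*(sqrt(2 - 3*4) - 12) = -329*(sqrt(2 - 12) - 12) = -329*(sqrt(-10) - 12) = -329*(I*sqrt(10) - 12) = -329*(-12 + I*sqrt(10)) = 3948 - 329*I*sqrt(10)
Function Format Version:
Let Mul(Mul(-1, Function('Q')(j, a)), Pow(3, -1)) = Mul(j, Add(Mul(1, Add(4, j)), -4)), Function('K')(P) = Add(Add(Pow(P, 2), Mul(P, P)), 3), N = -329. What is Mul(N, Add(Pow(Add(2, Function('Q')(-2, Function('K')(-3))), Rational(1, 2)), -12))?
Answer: Add(3948, Mul(-329, I, Pow(10, Rational(1, 2)))) ≈ Add(3948.0, Mul(-1040.4, I))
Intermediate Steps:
Function('K')(P) = Add(3, Mul(2, Pow(P, 2))) (Function('K')(P) = Add(Add(Pow(P, 2), Pow(P, 2)), 3) = Add(Mul(2, Pow(P, 2)), 3) = Add(3, Mul(2, Pow(P, 2))))
Function('Q')(j, a) = Mul(-3, Pow(j, 2)) (Function('Q')(j, a) = Mul(-3, Mul(j, Add(Mul(1, Add(4, j)), -4))) = Mul(-3, Mul(j, Add(Add(4, j), -4))) = Mul(-3, Mul(j, j)) = Mul(-3, Pow(j, 2)))
Mul(N, Add(Pow(Add(2, Function('Q')(-2, Function('K')(-3))), Rational(1, 2)), -12)) = Mul(-329, Add(Pow(Add(2, Mul(-3, Pow(-2, 2))), Rational(1, 2)), -12)) = Mul(-329, Add(Pow(Add(2, Mul(-3, 4)), Rational(1, 2)), -12)) = Mul(-329, Add(Pow(Add(2, -12), Rational(1, 2)), -12)) = Mul(-329, Add(Pow(-10, Rational(1, 2)), -12)) = Mul(-329, Add(Mul(I, Pow(10, Rational(1, 2))), -12)) = Mul(-329, Add(-12, Mul(I, Pow(10, Rational(1, 2))))) = Add(3948, Mul(-329, I, Pow(10, Rational(1, 2))))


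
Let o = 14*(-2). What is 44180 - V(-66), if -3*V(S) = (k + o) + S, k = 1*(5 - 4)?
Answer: 44149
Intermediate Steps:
k = 1 (k = 1*1 = 1)
o = -28
V(S) = 9 - S/3 (V(S) = -((1 - 28) + S)/3 = -(-27 + S)/3 = 9 - S/3)
44180 - V(-66) = 44180 - (9 - ⅓*(-66)) = 44180 - (9 + 22) = 44180 - 1*31 = 44180 - 31 = 44149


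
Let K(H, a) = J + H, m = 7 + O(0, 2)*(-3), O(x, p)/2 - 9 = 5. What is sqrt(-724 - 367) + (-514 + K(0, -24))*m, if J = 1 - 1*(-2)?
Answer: 39347 + I*sqrt(1091) ≈ 39347.0 + 33.03*I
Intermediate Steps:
O(x, p) = 28 (O(x, p) = 18 + 2*5 = 18 + 10 = 28)
J = 3 (J = 1 + 2 = 3)
m = -77 (m = 7 + 28*(-3) = 7 - 84 = -77)
K(H, a) = 3 + H
sqrt(-724 - 367) + (-514 + K(0, -24))*m = sqrt(-724 - 367) + (-514 + (3 + 0))*(-77) = sqrt(-1091) + (-514 + 3)*(-77) = I*sqrt(1091) - 511*(-77) = I*sqrt(1091) + 39347 = 39347 + I*sqrt(1091)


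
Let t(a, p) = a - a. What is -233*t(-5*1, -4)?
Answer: 0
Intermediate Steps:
t(a, p) = 0
-233*t(-5*1, -4) = -233*0 = 0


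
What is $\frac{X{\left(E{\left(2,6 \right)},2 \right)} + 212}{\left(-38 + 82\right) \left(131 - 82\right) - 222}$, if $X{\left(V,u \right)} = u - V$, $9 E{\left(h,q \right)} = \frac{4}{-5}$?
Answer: $\frac{4817}{43515} \approx 0.1107$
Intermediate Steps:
$E{\left(h,q \right)} = - \frac{4}{45}$ ($E{\left(h,q \right)} = \frac{4 \frac{1}{-5}}{9} = \frac{4 \left(- \frac{1}{5}\right)}{9} = \frac{1}{9} \left(- \frac{4}{5}\right) = - \frac{4}{45}$)
$\frac{X{\left(E{\left(2,6 \right)},2 \right)} + 212}{\left(-38 + 82\right) \left(131 - 82\right) - 222} = \frac{\left(2 - - \frac{4}{45}\right) + 212}{\left(-38 + 82\right) \left(131 - 82\right) - 222} = \frac{\left(2 + \frac{4}{45}\right) + 212}{44 \cdot 49 - 222} = \frac{\frac{94}{45} + 212}{2156 - 222} = \frac{9634}{45 \cdot 1934} = \frac{9634}{45} \cdot \frac{1}{1934} = \frac{4817}{43515}$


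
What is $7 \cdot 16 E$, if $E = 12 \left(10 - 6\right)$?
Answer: $5376$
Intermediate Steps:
$E = 48$ ($E = 12 \cdot 4 = 48$)
$7 \cdot 16 E = 7 \cdot 16 \cdot 48 = 112 \cdot 48 = 5376$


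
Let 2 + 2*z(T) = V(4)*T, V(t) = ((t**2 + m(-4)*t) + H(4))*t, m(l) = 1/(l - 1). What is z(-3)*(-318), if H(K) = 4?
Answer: 184758/5 ≈ 36952.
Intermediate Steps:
m(l) = 1/(-1 + l)
V(t) = t*(4 + t**2 - t/5) (V(t) = ((t**2 + t/(-1 - 4)) + 4)*t = ((t**2 + t/(-5)) + 4)*t = ((t**2 - t/5) + 4)*t = (4 + t**2 - t/5)*t = t*(4 + t**2 - t/5))
z(T) = -1 + 192*T/5 (z(T) = -1 + (((1/5)*4*(20 - 1*4 + 5*4**2))*T)/2 = -1 + (((1/5)*4*(20 - 4 + 5*16))*T)/2 = -1 + (((1/5)*4*(20 - 4 + 80))*T)/2 = -1 + (((1/5)*4*96)*T)/2 = -1 + (384*T/5)/2 = -1 + 192*T/5)
z(-3)*(-318) = (-1 + (192/5)*(-3))*(-318) = (-1 - 576/5)*(-318) = -581/5*(-318) = 184758/5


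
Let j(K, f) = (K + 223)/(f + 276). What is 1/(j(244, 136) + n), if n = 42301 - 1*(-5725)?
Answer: 412/19787179 ≈ 2.0822e-5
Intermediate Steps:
j(K, f) = (223 + K)/(276 + f)
n = 48026 (n = 42301 + 5725 = 48026)
1/(j(244, 136) + n) = 1/((223 + 244)/(276 + 136) + 48026) = 1/(467/412 + 48026) = 1/(19787179/412) = 412/19787179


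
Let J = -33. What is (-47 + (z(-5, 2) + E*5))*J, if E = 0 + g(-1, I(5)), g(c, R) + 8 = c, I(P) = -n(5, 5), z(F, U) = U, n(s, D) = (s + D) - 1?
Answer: 2970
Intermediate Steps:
n(s, D) = -1 + D + s (n(s, D) = (D + s) - 1 = -1 + D + s)
I(P) = -9 (I(P) = -(-1 + 5 + 5) = -1*9 = -9)
g(c, R) = -8 + c
E = -9 (E = 0 + (-8 - 1) = 0 - 9 = -9)
(-47 + (z(-5, 2) + E*5))*J = (-47 + (2 - 9*5))*(-33) = (-47 + (2 - 45))*(-33) = (-47 - 43)*(-33) = -90*(-33) = 2970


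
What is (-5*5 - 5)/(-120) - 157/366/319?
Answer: 58063/233508 ≈ 0.24866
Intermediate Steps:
(-5*5 - 5)/(-120) - 157/366/319 = (-25 - 5)*(-1/120) - 157*1/366*(1/319) = -30*(-1/120) - 157/366*1/319 = ¼ - 157/116754 = 58063/233508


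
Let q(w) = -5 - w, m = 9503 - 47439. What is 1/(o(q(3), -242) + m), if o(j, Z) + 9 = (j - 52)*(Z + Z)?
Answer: -1/8905 ≈ -0.00011230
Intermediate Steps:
m = -37936
o(j, Z) = -9 + 2*Z*(-52 + j) (o(j, Z) = -9 + (j - 52)*(Z + Z) = -9 + (-52 + j)*(2*Z) = -9 + 2*Z*(-52 + j))
1/(o(q(3), -242) + m) = 1/((-9 - 104*(-242) + 2*(-242)*(-5 - 1*3)) - 37936) = 1/((-9 + 25168 + 2*(-242)*(-5 - 3)) - 37936) = 1/((-9 + 25168 + 2*(-242)*(-8)) - 37936) = 1/((-9 + 25168 + 3872) - 37936) = 1/(29031 - 37936) = 1/(-8905) = -1/8905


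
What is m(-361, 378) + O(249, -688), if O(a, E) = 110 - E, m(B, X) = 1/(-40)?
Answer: 31919/40 ≈ 797.97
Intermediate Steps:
m(B, X) = -1/40
m(-361, 378) + O(249, -688) = -1/40 + (110 - 1*(-688)) = -1/40 + (110 + 688) = -1/40 + 798 = 31919/40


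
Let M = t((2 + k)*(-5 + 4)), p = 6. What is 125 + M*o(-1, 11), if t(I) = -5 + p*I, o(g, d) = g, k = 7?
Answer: 184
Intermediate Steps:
t(I) = -5 + 6*I
M = -59 (M = -5 + 6*((2 + 7)*(-5 + 4)) = -5 + 6*(9*(-1)) = -5 + 6*(-9) = -5 - 54 = -59)
125 + M*o(-1, 11) = 125 - 59*(-1) = 125 + 59 = 184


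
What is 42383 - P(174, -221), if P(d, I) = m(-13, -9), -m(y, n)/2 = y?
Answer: 42357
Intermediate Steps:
m(y, n) = -2*y
P(d, I) = 26 (P(d, I) = -2*(-13) = 26)
42383 - P(174, -221) = 42383 - 1*26 = 42383 - 26 = 42357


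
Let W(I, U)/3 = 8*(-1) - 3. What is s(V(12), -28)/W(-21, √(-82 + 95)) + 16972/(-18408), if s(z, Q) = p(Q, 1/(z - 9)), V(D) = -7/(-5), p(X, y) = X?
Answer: -3721/50622 ≈ -0.073506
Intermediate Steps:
V(D) = 7/5 (V(D) = -7*(-⅕) = 7/5)
s(z, Q) = Q
W(I, U) = -33 (W(I, U) = 3*(8*(-1) - 3) = 3*(-8 - 3) = 3*(-11) = -33)
s(V(12), -28)/W(-21, √(-82 + 95)) + 16972/(-18408) = -28/(-33) + 16972/(-18408) = -28*(-1/33) + 16972*(-1/18408) = 28/33 - 4243/4602 = -3721/50622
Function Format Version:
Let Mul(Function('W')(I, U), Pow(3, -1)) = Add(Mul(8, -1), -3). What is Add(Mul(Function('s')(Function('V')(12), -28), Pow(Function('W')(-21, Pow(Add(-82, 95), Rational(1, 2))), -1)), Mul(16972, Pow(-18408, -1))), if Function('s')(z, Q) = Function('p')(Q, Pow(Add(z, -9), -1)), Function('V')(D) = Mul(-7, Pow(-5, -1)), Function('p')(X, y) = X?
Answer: Rational(-3721, 50622) ≈ -0.073506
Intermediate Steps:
Function('V')(D) = Rational(7, 5) (Function('V')(D) = Mul(-7, Rational(-1, 5)) = Rational(7, 5))
Function('s')(z, Q) = Q
Function('W')(I, U) = -33 (Function('W')(I, U) = Mul(3, Add(Mul(8, -1), -3)) = Mul(3, Add(-8, -3)) = Mul(3, -11) = -33)
Add(Mul(Function('s')(Function('V')(12), -28), Pow(Function('W')(-21, Pow(Add(-82, 95), Rational(1, 2))), -1)), Mul(16972, Pow(-18408, -1))) = Add(Mul(-28, Pow(-33, -1)), Mul(16972, Pow(-18408, -1))) = Add(Mul(-28, Rational(-1, 33)), Mul(16972, Rational(-1, 18408))) = Add(Rational(28, 33), Rational(-4243, 4602)) = Rational(-3721, 50622)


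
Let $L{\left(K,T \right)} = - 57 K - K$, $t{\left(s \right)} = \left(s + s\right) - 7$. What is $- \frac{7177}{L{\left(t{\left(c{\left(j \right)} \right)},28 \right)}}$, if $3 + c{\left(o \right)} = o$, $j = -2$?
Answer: $- \frac{7177}{986} \approx -7.2789$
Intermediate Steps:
$c{\left(o \right)} = -3 + o$
$t{\left(s \right)} = -7 + 2 s$ ($t{\left(s \right)} = 2 s - 7 = -7 + 2 s$)
$L{\left(K,T \right)} = - 58 K$
$- \frac{7177}{L{\left(t{\left(c{\left(j \right)} \right)},28 \right)}} = - \frac{7177}{\left(-58\right) \left(-7 + 2 \left(-3 - 2\right)\right)} = - \frac{7177}{\left(-58\right) \left(-7 + 2 \left(-5\right)\right)} = - \frac{7177}{\left(-58\right) \left(-7 - 10\right)} = - \frac{7177}{\left(-58\right) \left(-17\right)} = - \frac{7177}{986}$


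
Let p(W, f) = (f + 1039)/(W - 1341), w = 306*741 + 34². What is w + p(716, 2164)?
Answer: 142435547/625 ≈ 2.2790e+5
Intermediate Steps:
w = 227902 (w = 226746 + 1156 = 227902)
p(W, f) = (1039 + f)/(-1341 + W)
w + p(716, 2164) = 227902 + (1039 + 2164)/(-1341 + 716) = 227902 + 3203/(-625) = 227902 - 1/625*3203 = 227902 - 3203/625 = 142435547/625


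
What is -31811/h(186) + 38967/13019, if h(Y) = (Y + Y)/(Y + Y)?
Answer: -414108442/13019 ≈ -31808.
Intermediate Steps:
h(Y) = 1 (h(Y) = (2*Y)/((2*Y)) = (2*Y)*(1/(2*Y)) = 1)
-31811/h(186) + 38967/13019 = -31811/1 + 38967/13019 = -31811*1 + 38967*(1/13019) = -31811 + 38967/13019 = -414108442/13019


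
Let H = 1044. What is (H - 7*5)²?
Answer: 1018081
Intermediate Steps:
(H - 7*5)² = (1044 - 7*5)² = (1044 - 35)² = 1009² = 1018081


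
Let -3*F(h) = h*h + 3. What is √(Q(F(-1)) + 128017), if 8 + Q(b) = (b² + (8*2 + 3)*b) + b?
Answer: √1151857/3 ≈ 357.75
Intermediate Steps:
F(h) = -1 - h²/3 (F(h) = -(h*h + 3)/3 = -(h² + 3)/3 = -(3 + h²)/3 = -1 - h²/3)
Q(b) = -8 + b² + 20*b (Q(b) = -8 + ((b² + (8*2 + 3)*b) + b) = -8 + ((b² + (16 + 3)*b) + b) = -8 + ((b² + 19*b) + b) = -8 + (b² + 20*b) = -8 + b² + 20*b)
√(Q(F(-1)) + 128017) = √((-8 + (-1 - ⅓*(-1)²)² + 20*(-1 - ⅓*(-1)²)) + 128017) = √((-8 + (-1 - ⅓*1)² + 20*(-1 - ⅓*1)) + 128017) = √((-8 + (-1 - ⅓)² + 20*(-1 - ⅓)) + 128017) = √((-8 + (-4/3)² + 20*(-4/3)) + 128017) = √((-8 + 16/9 - 80/3) + 128017) = √(-296/9 + 128017) = √(1151857/9) = √1151857/3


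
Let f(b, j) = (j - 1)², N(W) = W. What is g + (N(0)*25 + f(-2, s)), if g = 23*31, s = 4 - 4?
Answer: 714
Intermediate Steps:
s = 0
f(b, j) = (-1 + j)²
g = 713
g + (N(0)*25 + f(-2, s)) = 713 + (0*25 + (-1 + 0)²) = 713 + (0 + (-1)²) = 713 + (0 + 1) = 713 + 1 = 714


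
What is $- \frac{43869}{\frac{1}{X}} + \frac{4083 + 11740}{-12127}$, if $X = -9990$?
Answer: $\frac{5314673620547}{12127} \approx 4.3825 \cdot 10^{8}$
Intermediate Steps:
$- \frac{43869}{\frac{1}{X}} + \frac{4083 + 11740}{-12127} = - \frac{43869}{\frac{1}{-9990}} + \frac{4083 + 11740}{-12127} = - \frac{43869}{- \frac{1}{9990}} + 15823 \left(- \frac{1}{12127}\right) = \left(-43869\right) \left(-9990\right) - \frac{15823}{12127} = 438251310 - \frac{15823}{12127} = \frac{5314673620547}{12127}$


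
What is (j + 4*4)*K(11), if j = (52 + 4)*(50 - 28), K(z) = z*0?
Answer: 0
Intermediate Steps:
K(z) = 0
j = 1232 (j = 56*22 = 1232)
(j + 4*4)*K(11) = (1232 + 4*4)*0 = (1232 + 16)*0 = 1248*0 = 0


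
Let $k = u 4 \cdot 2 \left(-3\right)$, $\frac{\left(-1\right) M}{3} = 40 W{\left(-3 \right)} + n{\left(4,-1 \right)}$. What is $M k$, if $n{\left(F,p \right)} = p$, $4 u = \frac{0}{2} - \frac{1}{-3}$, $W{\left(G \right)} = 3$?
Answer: $714$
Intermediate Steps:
$u = \frac{1}{12}$ ($u = \frac{\frac{0}{2} - \frac{1}{-3}}{4} = \frac{0 \cdot \frac{1}{2} - - \frac{1}{3}}{4} = \frac{0 + \frac{1}{3}}{4} = \frac{1}{4} \cdot \frac{1}{3} = \frac{1}{12} \approx 0.083333$)
$M = -357$ ($M = - 3 \left(40 \cdot 3 - 1\right) = - 3 \left(120 - 1\right) = \left(-3\right) 119 = -357$)
$k = -2$ ($k = \frac{4 \cdot 2}{12} \left(-3\right) = \frac{1}{12} \cdot 8 \left(-3\right) = \frac{2}{3} \left(-3\right) = -2$)
$M k = \left(-357\right) \left(-2\right) = 714$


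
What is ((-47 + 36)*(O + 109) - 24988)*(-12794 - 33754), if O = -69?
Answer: 1183622544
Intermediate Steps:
((-47 + 36)*(O + 109) - 24988)*(-12794 - 33754) = ((-47 + 36)*(-69 + 109) - 24988)*(-12794 - 33754) = (-11*40 - 24988)*(-46548) = (-440 - 24988)*(-46548) = -25428*(-46548) = 1183622544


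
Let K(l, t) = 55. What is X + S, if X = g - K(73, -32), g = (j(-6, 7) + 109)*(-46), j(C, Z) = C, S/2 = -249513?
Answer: -503819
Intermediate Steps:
S = -499026 (S = 2*(-249513) = -499026)
g = -4738 (g = (-6 + 109)*(-46) = 103*(-46) = -4738)
X = -4793 (X = -4738 - 1*55 = -4738 - 55 = -4793)
X + S = -4793 - 499026 = -503819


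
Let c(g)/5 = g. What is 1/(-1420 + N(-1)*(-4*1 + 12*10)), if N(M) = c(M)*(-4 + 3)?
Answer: -1/840 ≈ -0.0011905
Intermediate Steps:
c(g) = 5*g
N(M) = -5*M (N(M) = (5*M)*(-4 + 3) = (5*M)*(-1) = -5*M)
1/(-1420 + N(-1)*(-4*1 + 12*10)) = 1/(-1420 + (-5*(-1))*(-4*1 + 12*10)) = 1/(-1420 + 5*(-4 + 120)) = 1/(-1420 + 5*116) = 1/(-1420 + 580) = 1/(-840) = -1/840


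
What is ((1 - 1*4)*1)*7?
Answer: -21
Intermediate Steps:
((1 - 1*4)*1)*7 = ((1 - 4)*1)*7 = -3*1*7 = -3*7 = -21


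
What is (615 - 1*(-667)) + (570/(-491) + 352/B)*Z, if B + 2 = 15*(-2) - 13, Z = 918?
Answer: -17097854/2455 ≈ -6964.5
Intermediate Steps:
B = -45 (B = -2 + (15*(-2) - 13) = -2 + (-30 - 13) = -2 - 43 = -45)
(615 - 1*(-667)) + (570/(-491) + 352/B)*Z = (615 - 1*(-667)) + (570/(-491) + 352/(-45))*918 = (615 + 667) + (570*(-1/491) + 352*(-1/45))*918 = 1282 + (-570/491 - 352/45)*918 = 1282 - 198482/22095*918 = 1282 - 20245164/2455 = -17097854/2455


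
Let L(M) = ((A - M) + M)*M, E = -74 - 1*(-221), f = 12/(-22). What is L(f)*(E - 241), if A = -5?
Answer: -2820/11 ≈ -256.36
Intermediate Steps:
f = -6/11 (f = 12*(-1/22) = -6/11 ≈ -0.54545)
E = 147 (E = -74 + 221 = 147)
L(M) = -5*M (L(M) = ((-5 - M) + M)*M = -5*M)
L(f)*(E - 241) = (-5*(-6/11))*(147 - 241) = (30/11)*(-94) = -2820/11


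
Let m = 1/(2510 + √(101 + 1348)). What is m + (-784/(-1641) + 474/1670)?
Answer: 6576440631457/8630632052985 - 3*√161/6298651 ≈ 0.76198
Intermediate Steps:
m = 1/(2510 + 3*√161) (m = 1/(2510 + √1449) = 1/(2510 + 3*√161) ≈ 0.00039245)
m + (-784/(-1641) + 474/1670) = (2510/6298651 - 3*√161/6298651) + (-784/(-1641) + 474/1670) = (2510/6298651 - 3*√161/6298651) + (-784*(-1/1641) + 474*(1/1670)) = (2510/6298651 - 3*√161/6298651) + (784/1641 + 237/835) = (2510/6298651 - 3*√161/6298651) + 1043557/1370235 = 6576440631457/8630632052985 - 3*√161/6298651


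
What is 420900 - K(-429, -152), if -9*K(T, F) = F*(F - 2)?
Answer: 3811508/9 ≈ 4.2350e+5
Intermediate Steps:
K(T, F) = -F*(-2 + F)/9 (K(T, F) = -F*(F - 2)/9 = -F*(-2 + F)/9)
420900 - K(-429, -152) = 420900 - (-152)*(2 - 1*(-152))/9 = 420900 - (-152)*(2 + 152)/9 = 420900 - (-152)*154/9 = 420900 - 1*(-23408/9) = 420900 + 23408/9 = 3811508/9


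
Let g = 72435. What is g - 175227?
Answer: -102792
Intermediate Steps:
g - 175227 = 72435 - 175227 = -102792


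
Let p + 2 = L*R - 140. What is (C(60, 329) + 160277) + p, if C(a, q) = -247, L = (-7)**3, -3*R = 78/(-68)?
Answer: 5431733/34 ≈ 1.5976e+5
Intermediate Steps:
R = 13/34 (R = -26/(-68) = -26*(-1)/68 = -1/3*(-39/34) = 13/34 ≈ 0.38235)
L = -343
p = -9287/34 (p = -2 + (-343*13/34 - 140) = -2 + (-4459/34 - 140) = -2 - 9219/34 = -9287/34 ≈ -273.15)
(C(60, 329) + 160277) + p = (-247 + 160277) - 9287/34 = 160030 - 9287/34 = 5431733/34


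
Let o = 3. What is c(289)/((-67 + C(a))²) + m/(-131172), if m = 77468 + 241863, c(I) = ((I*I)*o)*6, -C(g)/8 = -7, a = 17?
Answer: 197162459965/15871812 ≈ 12422.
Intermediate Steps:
C(g) = 56 (C(g) = -8*(-7) = 56)
c(I) = 18*I² (c(I) = ((I*I)*3)*6 = (I²*3)*6 = (3*I²)*6 = 18*I²)
m = 319331
c(289)/((-67 + C(a))²) + m/(-131172) = (18*289²)/((-67 + 56)²) + 319331/(-131172) = (18*83521)/((-11)²) + 319331*(-1/131172) = 1503378/121 - 319331/131172 = 197162459965/15871812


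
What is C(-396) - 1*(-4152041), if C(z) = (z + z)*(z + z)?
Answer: 4779305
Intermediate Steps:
C(z) = 4*z² (C(z) = (2*z)*(2*z) = 4*z²)
C(-396) - 1*(-4152041) = 4*(-396)² - 1*(-4152041) = 4*156816 + 4152041 = 627264 + 4152041 = 4779305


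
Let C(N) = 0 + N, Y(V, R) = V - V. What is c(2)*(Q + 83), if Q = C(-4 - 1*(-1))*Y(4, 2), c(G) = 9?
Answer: 747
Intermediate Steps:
Y(V, R) = 0
C(N) = N
Q = 0 (Q = (-4 - 1*(-1))*0 = (-4 + 1)*0 = -3*0 = 0)
c(2)*(Q + 83) = 9*(0 + 83) = 9*83 = 747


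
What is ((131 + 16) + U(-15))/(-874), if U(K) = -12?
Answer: -135/874 ≈ -0.15446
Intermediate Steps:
((131 + 16) + U(-15))/(-874) = ((131 + 16) - 12)/(-874) = (147 - 12)*(-1/874) = 135*(-1/874) = -135/874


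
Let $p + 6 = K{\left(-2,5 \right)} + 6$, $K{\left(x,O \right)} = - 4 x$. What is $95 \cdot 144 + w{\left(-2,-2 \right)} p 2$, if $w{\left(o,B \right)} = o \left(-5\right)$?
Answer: $13840$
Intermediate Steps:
$p = 8$ ($p = -6 + \left(\left(-4\right) \left(-2\right) + 6\right) = -6 + \left(8 + 6\right) = -6 + 14 = 8$)
$w{\left(o,B \right)} = - 5 o$
$95 \cdot 144 + w{\left(-2,-2 \right)} p 2 = 95 \cdot 144 + \left(-5\right) \left(-2\right) 8 \cdot 2 = 13680 + 10 \cdot 8 \cdot 2 = 13680 + 80 \cdot 2 = 13680 + 160 = 13840$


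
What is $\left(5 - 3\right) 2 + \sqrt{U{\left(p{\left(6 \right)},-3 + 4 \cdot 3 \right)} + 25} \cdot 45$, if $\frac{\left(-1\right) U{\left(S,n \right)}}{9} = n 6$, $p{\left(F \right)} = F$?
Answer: $4 + 45 i \sqrt{461} \approx 4.0 + 966.19 i$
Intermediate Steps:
$U{\left(S,n \right)} = - 54 n$ ($U{\left(S,n \right)} = - 9 n 6 = - 9 \cdot 6 n = - 54 n$)
$\left(5 - 3\right) 2 + \sqrt{U{\left(p{\left(6 \right)},-3 + 4 \cdot 3 \right)} + 25} \cdot 45 = \left(5 - 3\right) 2 + \sqrt{- 54 \left(-3 + 4 \cdot 3\right) + 25} \cdot 45 = 2 \cdot 2 + \sqrt{- 54 \left(-3 + 12\right) + 25} \cdot 45 = 4 + \sqrt{\left(-54\right) 9 + 25} \cdot 45 = 4 + \sqrt{-486 + 25} \cdot 45 = 4 + \sqrt{-461} \cdot 45 = 4 + i \sqrt{461} \cdot 45 = 4 + 45 i \sqrt{461}$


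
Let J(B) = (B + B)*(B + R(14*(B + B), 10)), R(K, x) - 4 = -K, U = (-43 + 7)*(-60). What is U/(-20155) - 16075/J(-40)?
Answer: 5467057/69913664 ≈ 0.078197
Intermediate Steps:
U = 2160 (U = -36*(-60) = 2160)
R(K, x) = 4 - K
J(B) = 2*B*(4 - 27*B) (J(B) = (B + B)*(B + (4 - 14*(B + B))) = (2*B)*(B + (4 - 14*2*B)) = (2*B)*(B + (4 - 28*B)) = (2*B)*(4 - 27*B) = 2*B*(4 - 27*B))
U/(-20155) - 16075/J(-40) = 2160/(-20155) - 16075*(-1/(80*(4 - 27*(-40)))) = 2160*(-1/20155) - 16075*(-1/(80*(4 + 1080))) = -432/4031 - 16075/(2*(-40)*1084) = -432/4031 - 16075/(-86720) = -432/4031 - 16075*(-1/86720) = -432/4031 + 3215/17344 = 5467057/69913664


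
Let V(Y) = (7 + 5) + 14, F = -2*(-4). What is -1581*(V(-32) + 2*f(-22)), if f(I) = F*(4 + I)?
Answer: 414222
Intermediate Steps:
F = 8
V(Y) = 26 (V(Y) = 12 + 14 = 26)
f(I) = 32 + 8*I (f(I) = 8*(4 + I) = 32 + 8*I)
-1581*(V(-32) + 2*f(-22)) = -1581*(26 + 2*(32 + 8*(-22))) = -1581*(26 + 2*(32 - 176)) = -1581*(26 + 2*(-144)) = -1581*(26 - 288) = -1581*(-262) = 414222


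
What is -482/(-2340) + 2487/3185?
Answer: 11315/11466 ≈ 0.98683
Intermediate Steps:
-482/(-2340) + 2487/3185 = -482*(-1/2340) + 2487*(1/3185) = 241/1170 + 2487/3185 = 11315/11466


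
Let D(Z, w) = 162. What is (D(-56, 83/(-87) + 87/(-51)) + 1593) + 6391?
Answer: 8146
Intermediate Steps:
(D(-56, 83/(-87) + 87/(-51)) + 1593) + 6391 = (162 + 1593) + 6391 = 1755 + 6391 = 8146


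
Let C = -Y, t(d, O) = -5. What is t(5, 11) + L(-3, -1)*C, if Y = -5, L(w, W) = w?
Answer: -20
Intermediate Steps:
C = 5 (C = -1*(-5) = 5)
t(5, 11) + L(-3, -1)*C = -5 - 3*5 = -5 - 15 = -20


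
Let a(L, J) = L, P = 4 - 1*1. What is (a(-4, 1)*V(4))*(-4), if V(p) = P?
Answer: 48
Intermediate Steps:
P = 3 (P = 4 - 1 = 3)
V(p) = 3
(a(-4, 1)*V(4))*(-4) = -4*3*(-4) = -12*(-4) = 48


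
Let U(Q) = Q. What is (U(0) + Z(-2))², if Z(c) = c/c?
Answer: 1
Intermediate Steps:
Z(c) = 1
(U(0) + Z(-2))² = (0 + 1)² = 1² = 1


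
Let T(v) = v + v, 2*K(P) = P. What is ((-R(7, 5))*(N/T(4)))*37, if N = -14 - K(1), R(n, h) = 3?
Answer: 3219/16 ≈ 201.19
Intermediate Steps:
K(P) = P/2
T(v) = 2*v
N = -29/2 (N = -14 - 1/2 = -29/2 ≈ -14.500)
((-R(7, 5))*(N/T(4)))*37 = ((-1*3)*(-29/(2*(2*4))))*37 = -(-87)/(2*8)*37 = -3*(-29/16)*37 = (87/16)*37 = 3219/16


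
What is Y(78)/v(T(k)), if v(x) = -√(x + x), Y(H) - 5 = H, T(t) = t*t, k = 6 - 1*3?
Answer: -83*√2/6 ≈ -19.563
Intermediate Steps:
k = 3 (k = 6 - 3 = 3)
T(t) = t²
Y(H) = 5 + H
v(x) = -√2*√x (v(x) = -√(2*x) = -√2*√x)
Y(78)/v(T(k)) = (5 + 78)/((-√2*√(3²))) = 83/((-√2*√9)) = 83/((-1*√2*3)) = 83/((-3*√2)) = 83*(-√2/6) = -83*√2/6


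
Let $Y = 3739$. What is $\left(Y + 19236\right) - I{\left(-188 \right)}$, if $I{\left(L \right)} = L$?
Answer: $23163$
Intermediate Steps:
$\left(Y + 19236\right) - I{\left(-188 \right)} = \left(3739 + 19236\right) - -188 = 22975 + 188 = 23163$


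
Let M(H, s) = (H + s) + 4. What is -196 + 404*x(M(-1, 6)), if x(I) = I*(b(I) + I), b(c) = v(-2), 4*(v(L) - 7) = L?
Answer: 56162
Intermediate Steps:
M(H, s) = 4 + H + s
v(L) = 7 + L/4
b(c) = 13/2 (b(c) = 7 + (¼)*(-2) = 7 - ½ = 13/2)
x(I) = I*(13/2 + I)
-196 + 404*x(M(-1, 6)) = -196 + 404*((4 - 1 + 6)*(13 + 2*(4 - 1 + 6))/2) = -196 + 404*((½)*9*(13 + 2*9)) = -196 + 404*((½)*9*(13 + 18)) = -196 + 404*((½)*9*31) = -196 + 404*(279/2) = -196 + 56358 = 56162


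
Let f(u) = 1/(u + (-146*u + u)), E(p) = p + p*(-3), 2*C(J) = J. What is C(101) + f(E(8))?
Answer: 116353/2304 ≈ 50.500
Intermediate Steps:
C(J) = J/2
E(p) = -2*p (E(p) = p - 3*p = -2*p)
f(u) = -1/(144*u) (f(u) = 1/(u - 145*u) = 1/(-144*u) = -1/(144*u))
C(101) + f(E(8)) = (½)*101 - 1/(144*((-2*8))) = 101/2 - 1/144/(-16) = 101/2 - 1/144*(-1/16) = 101/2 + 1/2304 = 116353/2304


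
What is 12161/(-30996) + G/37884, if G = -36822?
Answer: -465169/340956 ≈ -1.3643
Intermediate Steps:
12161/(-30996) + G/37884 = 12161/(-30996) - 36822/37884 = 12161*(-1/30996) - 36822*1/37884 = -12161/30996 - 6137/6314 = -465169/340956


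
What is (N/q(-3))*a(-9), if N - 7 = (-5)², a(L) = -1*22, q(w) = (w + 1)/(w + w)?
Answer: -2112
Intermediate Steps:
q(w) = (1 + w)/(2*w) (q(w) = (1 + w)/((2*w)) = (1 + w)*(1/(2*w)) = (1 + w)/(2*w))
a(L) = -22
N = 32 (N = 7 + (-5)² = 7 + 25 = 32)
(N/q(-3))*a(-9) = (32/(((½)*(1 - 3)/(-3))))*(-22) = (32/(((½)*(-⅓)*(-2))))*(-22) = (32/(⅓))*(-22) = (32*3)*(-22) = 96*(-22) = -2112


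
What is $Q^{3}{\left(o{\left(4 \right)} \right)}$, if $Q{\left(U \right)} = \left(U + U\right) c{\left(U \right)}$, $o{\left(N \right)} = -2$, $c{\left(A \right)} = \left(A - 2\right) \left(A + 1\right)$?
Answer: $-4096$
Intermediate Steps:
$c{\left(A \right)} = \left(1 + A\right) \left(-2 + A\right)$ ($c{\left(A \right)} = \left(-2 + A\right) \left(1 + A\right) = \left(1 + A\right) \left(-2 + A\right)$)
$Q{\left(U \right)} = 2 U \left(-2 + U^{2} - U\right)$ ($Q{\left(U \right)} = \left(U + U\right) \left(-2 + U^{2} - U\right) = 2 U \left(-2 + U^{2} - U\right)$)
$Q^{3}{\left(o{\left(4 \right)} \right)} = \left(2 \left(-2\right) \left(-2 + \left(-2\right)^{2} - -2\right)\right)^{3} = \left(2 \left(-2\right) \left(-2 + 4 + 2\right)\right)^{3} = \left(2 \left(-2\right) 4\right)^{3} = \left(-16\right)^{3} = -4096$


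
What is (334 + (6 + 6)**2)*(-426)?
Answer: -203628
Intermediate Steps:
(334 + (6 + 6)**2)*(-426) = (334 + 12**2)*(-426) = (334 + 144)*(-426) = 478*(-426) = -203628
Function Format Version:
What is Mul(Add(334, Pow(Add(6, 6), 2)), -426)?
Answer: -203628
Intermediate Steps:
Mul(Add(334, Pow(Add(6, 6), 2)), -426) = Mul(Add(334, Pow(12, 2)), -426) = Mul(Add(334, 144), -426) = Mul(478, -426) = -203628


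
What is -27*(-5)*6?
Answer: 810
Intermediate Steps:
-27*(-5)*6 = -9*(-15)*6 = 135*6 = 810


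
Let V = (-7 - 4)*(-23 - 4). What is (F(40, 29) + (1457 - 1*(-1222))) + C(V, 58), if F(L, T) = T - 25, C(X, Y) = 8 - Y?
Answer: 2633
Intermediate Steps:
V = 297 (V = -11*(-27) = 297)
F(L, T) = -25 + T
(F(40, 29) + (1457 - 1*(-1222))) + C(V, 58) = ((-25 + 29) + (1457 - 1*(-1222))) + (8 - 1*58) = (4 + (1457 + 1222)) + (8 - 58) = (4 + 2679) - 50 = 2683 - 50 = 2633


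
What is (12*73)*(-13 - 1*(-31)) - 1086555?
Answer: -1070787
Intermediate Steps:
(12*73)*(-13 - 1*(-31)) - 1086555 = 876*(-13 + 31) - 1086555 = 876*18 - 1086555 = 15768 - 1086555 = -1070787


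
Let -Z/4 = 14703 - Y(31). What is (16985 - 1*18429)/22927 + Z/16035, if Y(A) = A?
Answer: -1368694316/367634445 ≈ -3.7230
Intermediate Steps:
Z = -58688 (Z = -4*(14703 - 1*31) = -4*(14703 - 31) = -4*14672 = -58688)
(16985 - 1*18429)/22927 + Z/16035 = (16985 - 1*18429)/22927 - 58688/16035 = (16985 - 18429)*(1/22927) - 58688*1/16035 = -1444*1/22927 - 58688/16035 = -1444/22927 - 58688/16035 = -1368694316/367634445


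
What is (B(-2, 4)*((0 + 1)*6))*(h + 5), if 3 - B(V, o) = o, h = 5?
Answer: -60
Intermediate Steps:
B(V, o) = 3 - o
(B(-2, 4)*((0 + 1)*6))*(h + 5) = ((3 - 1*4)*((0 + 1)*6))*(5 + 5) = ((3 - 4)*(1*6))*10 = -1*6*10 = -6*10 = -60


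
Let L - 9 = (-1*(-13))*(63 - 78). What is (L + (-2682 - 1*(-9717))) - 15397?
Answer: -8548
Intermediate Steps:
L = -186 (L = 9 + (-1*(-13))*(63 - 78) = 9 + 13*(-15) = 9 - 195 = -186)
(L + (-2682 - 1*(-9717))) - 15397 = (-186 + (-2682 - 1*(-9717))) - 15397 = (-186 + (-2682 + 9717)) - 15397 = (-186 + 7035) - 15397 = 6849 - 15397 = -8548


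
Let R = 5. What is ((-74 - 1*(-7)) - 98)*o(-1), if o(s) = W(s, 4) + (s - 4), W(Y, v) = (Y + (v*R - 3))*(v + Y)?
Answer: -7095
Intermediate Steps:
W(Y, v) = (Y + v)*(-3 + Y + 5*v) (W(Y, v) = (Y + (v*5 - 3))*(v + Y) = (Y + (5*v - 3))*(Y + v) = (Y + (-3 + 5*v))*(Y + v) = (-3 + Y + 5*v)*(Y + v) = (Y + v)*(-3 + Y + 5*v))
o(s) = 64 + s**2 + 22*s (o(s) = (s**2 - 3*s - 3*4 + 5*4**2 + 6*s*4) + (s - 4) = (s**2 - 3*s - 12 + 5*16 + 24*s) + (-4 + s) = (s**2 - 3*s - 12 + 80 + 24*s) + (-4 + s) = (68 + s**2 + 21*s) + (-4 + s) = 64 + s**2 + 22*s)
((-74 - 1*(-7)) - 98)*o(-1) = ((-74 - 1*(-7)) - 98)*(64 + (-1)**2 + 22*(-1)) = ((-74 + 7) - 98)*(64 + 1 - 22) = (-67 - 98)*43 = -165*43 = -7095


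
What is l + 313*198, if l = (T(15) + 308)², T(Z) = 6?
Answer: 160570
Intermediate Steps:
l = 98596 (l = (6 + 308)² = 314² = 98596)
l + 313*198 = 98596 + 313*198 = 98596 + 61974 = 160570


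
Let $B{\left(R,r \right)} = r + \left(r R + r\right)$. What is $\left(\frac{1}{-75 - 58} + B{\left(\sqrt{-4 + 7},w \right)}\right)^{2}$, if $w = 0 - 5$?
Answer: $\frac{3098236}{17689} + \frac{13310 \sqrt{3}}{133} \approx 348.49$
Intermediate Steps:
$w = -5$
$B{\left(R,r \right)} = 2 r + R r$ ($B{\left(R,r \right)} = r + \left(R r + r\right) = r + \left(r + R r\right) = 2 r + R r$)
$\left(\frac{1}{-75 - 58} + B{\left(\sqrt{-4 + 7},w \right)}\right)^{2} = \left(\frac{1}{-75 - 58} - 5 \left(2 + \sqrt{-4 + 7}\right)\right)^{2} = \left(\frac{1}{-133} - 5 \left(2 + \sqrt{3}\right)\right)^{2} = \left(- \frac{1}{133} - \left(10 + 5 \sqrt{3}\right)\right)^{2} = \left(- \frac{1331}{133} - 5 \sqrt{3}\right)^{2}$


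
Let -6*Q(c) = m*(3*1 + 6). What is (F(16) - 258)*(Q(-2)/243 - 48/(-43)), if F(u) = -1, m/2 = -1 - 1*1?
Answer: -1029266/3483 ≈ -295.51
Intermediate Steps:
m = -4 (m = 2*(-1 - 1*1) = 2*(-1 - 1) = 2*(-2) = -4)
Q(c) = 6 (Q(c) = -(-2)*(3*1 + 6)/3 = -(-2)*(3 + 6)/3 = -(-2)*9/3 = -⅙*(-36) = 6)
(F(16) - 258)*(Q(-2)/243 - 48/(-43)) = (-1 - 258)*(6/243 - 48/(-43)) = -259*(6*(1/243) - 48*(-1/43)) = -259*(2/81 + 48/43) = -259*3974/3483 = -1029266/3483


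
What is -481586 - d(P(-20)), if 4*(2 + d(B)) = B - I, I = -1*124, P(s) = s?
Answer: -481610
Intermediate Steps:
I = -124
d(B) = 29 + B/4 (d(B) = -2 + (B - 1*(-124))/4 = -2 + (B + 124)/4 = -2 + (124 + B)/4 = -2 + (31 + B/4) = 29 + B/4)
-481586 - d(P(-20)) = -481586 - (29 + (¼)*(-20)) = -481586 - (29 - 5) = -481586 - 1*24 = -481586 - 24 = -481610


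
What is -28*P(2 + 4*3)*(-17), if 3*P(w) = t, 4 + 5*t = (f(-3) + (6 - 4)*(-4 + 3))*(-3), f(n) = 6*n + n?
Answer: 6188/3 ≈ 2062.7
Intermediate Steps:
f(n) = 7*n
t = 13 (t = -⅘ + ((7*(-3) + (6 - 4)*(-4 + 3))*(-3))/5 = -⅘ + ((-21 + 2*(-1))*(-3))/5 = -⅘ + ((-21 - 2)*(-3))/5 = -⅘ + (-23*(-3))/5 = -⅘ + (⅕)*69 = -⅘ + 69/5 = 13)
P(w) = 13/3 (P(w) = (⅓)*13 = 13/3)
-28*P(2 + 4*3)*(-17) = -28*13/3*(-17) = -364/3*(-17) = 6188/3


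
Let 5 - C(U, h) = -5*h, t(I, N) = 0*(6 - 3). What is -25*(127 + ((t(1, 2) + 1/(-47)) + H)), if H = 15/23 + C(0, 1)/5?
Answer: -3503275/1081 ≈ -3240.8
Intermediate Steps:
t(I, N) = 0 (t(I, N) = 0*3 = 0)
C(U, h) = 5 + 5*h (C(U, h) = 5 - (-5)*h = 5 + 5*h)
H = 61/23 (H = 15/23 + (5 + 5*1)/5 = 15*(1/23) + (5 + 5)*(⅕) = 15/23 + 10*(⅕) = 15/23 + 2 = 61/23 ≈ 2.6522)
-25*(127 + ((t(1, 2) + 1/(-47)) + H)) = -25*(127 + ((0 + 1/(-47)) + 61/23)) = -25*(127 + ((0 - 1/47) + 61/23)) = -25*(127 + (-1/47 + 61/23)) = -25*(127 + 2844/1081) = -25*140131/1081 = -3503275/1081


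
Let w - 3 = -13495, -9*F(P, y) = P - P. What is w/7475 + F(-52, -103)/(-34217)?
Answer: -13492/7475 ≈ -1.8050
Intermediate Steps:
F(P, y) = 0 (F(P, y) = -(P - P)/9 = -⅑*0 = 0)
w = -13492 (w = 3 - 13495 = -13492)
w/7475 + F(-52, -103)/(-34217) = -13492/7475 + 0/(-34217) = -13492*1/7475 + 0*(-1/34217) = -13492/7475 + 0 = -13492/7475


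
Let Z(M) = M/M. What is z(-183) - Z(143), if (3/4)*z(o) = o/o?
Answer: ⅓ ≈ 0.33333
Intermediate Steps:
z(o) = 4/3 (z(o) = 4*(o/o)/3 = (4/3)*1 = 4/3)
Z(M) = 1
z(-183) - Z(143) = 4/3 - 1*1 = 4/3 - 1 = ⅓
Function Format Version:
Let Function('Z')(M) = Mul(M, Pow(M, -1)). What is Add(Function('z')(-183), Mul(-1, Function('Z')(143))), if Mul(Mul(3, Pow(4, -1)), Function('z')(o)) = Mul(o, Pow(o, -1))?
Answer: Rational(1, 3) ≈ 0.33333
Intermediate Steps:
Function('z')(o) = Rational(4, 3) (Function('z')(o) = Mul(Rational(4, 3), Mul(o, Pow(o, -1))) = Mul(Rational(4, 3), 1) = Rational(4, 3))
Function('Z')(M) = 1
Add(Function('z')(-183), Mul(-1, Function('Z')(143))) = Add(Rational(4, 3), Mul(-1, 1)) = Add(Rational(4, 3), -1) = Rational(1, 3)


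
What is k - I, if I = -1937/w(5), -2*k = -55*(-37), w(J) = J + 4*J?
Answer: -47001/50 ≈ -940.02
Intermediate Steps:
w(J) = 5*J
k = -2035/2 (k = -(-55)*(-37)/2 = -½*2035 = -2035/2 ≈ -1017.5)
I = -1937/25 (I = -1937/(5*5) = -1937/25 ≈ -77.480)
k - I = -2035/2 - 1*(-1937/25) = -2035/2 + 1937/25 = -47001/50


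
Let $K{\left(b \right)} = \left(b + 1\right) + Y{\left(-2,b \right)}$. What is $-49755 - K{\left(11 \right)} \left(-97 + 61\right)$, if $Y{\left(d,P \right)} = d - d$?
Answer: $-49323$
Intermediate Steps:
$Y{\left(d,P \right)} = 0$
$K{\left(b \right)} = 1 + b$ ($K{\left(b \right)} = \left(b + 1\right) + 0 = \left(1 + b\right) + 0 = 1 + b$)
$-49755 - K{\left(11 \right)} \left(-97 + 61\right) = -49755 - \left(1 + 11\right) \left(-97 + 61\right) = -49755 - 12 \left(-36\right) = -49755 - -432 = -49755 + 432 = -49323$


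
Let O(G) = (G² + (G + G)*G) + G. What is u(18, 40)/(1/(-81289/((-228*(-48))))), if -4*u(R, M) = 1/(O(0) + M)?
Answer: 81289/1751040 ≈ 0.046423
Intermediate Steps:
O(G) = G + 3*G² (O(G) = (G² + (2*G)*G) + G = (G² + 2*G²) + G = 3*G² + G = G + 3*G²)
u(R, M) = -1/(4*M) (u(R, M) = -1/(4*(0*(1 + 3*0) + M)) = -1/(4*(0*(1 + 0) + M)) = -1/(4*(0*1 + M)) = -1/(4*(0 + M)) = -1/(4*M))
u(18, 40)/(1/(-81289/((-228*(-48))))) = (-¼/40)/(1/(-81289/((-228*(-48))))) = (-¼*1/40)/(1/(-81289/10944)) = -(-81289*1/10944)/160 = -1/(160*(1/(-81289/10944))) = -1/(160*(-10944/81289)) = -1/160*(-81289/10944) = 81289/1751040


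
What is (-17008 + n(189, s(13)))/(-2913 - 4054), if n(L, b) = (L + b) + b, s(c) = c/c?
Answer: 16817/6967 ≈ 2.4138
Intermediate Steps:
s(c) = 1
n(L, b) = L + 2*b
(-17008 + n(189, s(13)))/(-2913 - 4054) = (-17008 + (189 + 2*1))/(-2913 - 4054) = (-17008 + (189 + 2))/(-6967) = (-17008 + 191)*(-1/6967) = -16817*(-1/6967) = 16817/6967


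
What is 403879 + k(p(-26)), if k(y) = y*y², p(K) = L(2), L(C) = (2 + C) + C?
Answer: 404095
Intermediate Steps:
L(C) = 2 + 2*C
p(K) = 6 (p(K) = 2 + 2*2 = 2 + 4 = 6)
k(y) = y³
403879 + k(p(-26)) = 403879 + 6³ = 403879 + 216 = 404095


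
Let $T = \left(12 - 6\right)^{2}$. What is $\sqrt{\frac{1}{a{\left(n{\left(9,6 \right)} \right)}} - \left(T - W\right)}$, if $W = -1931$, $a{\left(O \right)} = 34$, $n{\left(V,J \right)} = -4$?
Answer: $\frac{i \sqrt{2273818}}{34} \approx 44.351 i$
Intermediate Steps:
$T = 36$ ($T = 6^{2} = 36$)
$\sqrt{\frac{1}{a{\left(n{\left(9,6 \right)} \right)}} - \left(T - W\right)} = \sqrt{\frac{1}{34} - 1967} = \sqrt{- \frac{66877}{34}} = \frac{i \sqrt{2273818}}{34}$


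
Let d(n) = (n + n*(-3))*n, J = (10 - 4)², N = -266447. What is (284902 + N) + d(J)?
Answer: 15863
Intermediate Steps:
J = 36 (J = 6² = 36)
d(n) = -2*n² (d(n) = (n - 3*n)*n = (-2*n)*n = -2*n²)
(284902 + N) + d(J) = (284902 - 266447) - 2*36² = 18455 - 2*1296 = 18455 - 2592 = 15863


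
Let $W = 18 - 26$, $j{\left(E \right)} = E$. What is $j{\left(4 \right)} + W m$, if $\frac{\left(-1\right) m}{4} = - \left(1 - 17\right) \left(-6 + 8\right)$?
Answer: $1028$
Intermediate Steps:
$m = -128$ ($m = - 4 \left(- \left(1 - 17\right) \left(-6 + 8\right)\right) = - 4 \left(- \left(-16\right) 2\right) = - 4 \left(\left(-1\right) \left(-32\right)\right) = \left(-4\right) 32 = -128$)
$W = -8$ ($W = 18 - 26 = -8$)
$j{\left(4 \right)} + W m = 4 - -1024 = 4 + 1024 = 1028$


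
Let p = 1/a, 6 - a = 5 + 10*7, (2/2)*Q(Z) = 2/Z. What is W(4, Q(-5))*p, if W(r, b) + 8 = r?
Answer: 4/69 ≈ 0.057971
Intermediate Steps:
Q(Z) = 2/Z
W(r, b) = -8 + r
a = -69 (a = 6 - (5 + 10*7) = 6 - (5 + 70) = 6 - 1*75 = 6 - 75 = -69)
p = -1/69 (p = 1/(-69) = -1/69 ≈ -0.014493)
W(4, Q(-5))*p = (-8 + 4)*(-1/69) = -4*(-1/69) = 4/69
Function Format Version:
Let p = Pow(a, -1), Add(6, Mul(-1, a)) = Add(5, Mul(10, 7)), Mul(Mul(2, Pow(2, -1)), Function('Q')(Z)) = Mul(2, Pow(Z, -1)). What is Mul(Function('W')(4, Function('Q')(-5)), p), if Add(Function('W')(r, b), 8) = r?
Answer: Rational(4, 69) ≈ 0.057971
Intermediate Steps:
Function('Q')(Z) = Mul(2, Pow(Z, -1))
Function('W')(r, b) = Add(-8, r)
a = -69 (a = Add(6, Mul(-1, Add(5, Mul(10, 7)))) = Add(6, Mul(-1, Add(5, 70))) = Add(6, Mul(-1, 75)) = Add(6, -75) = -69)
p = Rational(-1, 69) (p = Pow(-69, -1) = Rational(-1, 69) ≈ -0.014493)
Mul(Function('W')(4, Function('Q')(-5)), p) = Mul(Add(-8, 4), Rational(-1, 69)) = Mul(-4, Rational(-1, 69)) = Rational(4, 69)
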